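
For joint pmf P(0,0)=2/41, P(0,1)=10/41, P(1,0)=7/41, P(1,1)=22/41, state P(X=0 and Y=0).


Read from table: P(X=0, Y=0) = 2/41

2/41


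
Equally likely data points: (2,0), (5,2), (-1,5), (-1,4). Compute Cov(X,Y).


E[X]=5/4, E[Y]=11/4, E[XY]=1/4
Cov(X,Y) = E[XY] - E[X]E[Y] = 1/4 - 5/4*11/4 = -51/16

-51/16


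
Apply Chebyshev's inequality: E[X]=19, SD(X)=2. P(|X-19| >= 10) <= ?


k = 10/2 = 5
Chebyshev: P(|X-mu| >= k*sigma) <= 1/k^2 = 1/5^2 = 1/25

1/25


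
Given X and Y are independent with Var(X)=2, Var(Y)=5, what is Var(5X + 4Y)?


Independence => Cov(X,Y)=0
Var(5X + 4Y) = 5^2*Var(X) + 4^2*Var(Y)
= 25*2 + 16*5 = 130

130


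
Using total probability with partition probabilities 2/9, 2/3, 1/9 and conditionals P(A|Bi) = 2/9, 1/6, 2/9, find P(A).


P(A) = P(A|B1)P(B1) + P(A|B2)P(B2) + P(A|B3)P(B3)
= 2/9*2/9 + 1/6*2/3 + 2/9*1/9
= 4/81 + 1/9 + 2/81 = 5/27

5/27


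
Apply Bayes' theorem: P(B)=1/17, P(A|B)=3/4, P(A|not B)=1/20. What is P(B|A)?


P(A) = P(A|B)P(B) + P(A|B')P(B') = 3/4*1/17 + 1/20*16/17 = 31/340
P(B|A) = P(A|B)P(B)/P(A) = (3/68)/(31/340) = 15/31

15/31


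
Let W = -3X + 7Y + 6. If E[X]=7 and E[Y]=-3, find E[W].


E[-3X + 7Y + 6] = -3*E[X] + 7*E[Y] + 6
= (-3)*(7) + (7)*(-3) + (6)
= -21 - 21 + 6 = -36

-36


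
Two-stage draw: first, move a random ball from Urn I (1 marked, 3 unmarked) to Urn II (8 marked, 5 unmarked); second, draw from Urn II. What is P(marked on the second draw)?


P(transfer marked) = 1/4; P(transfer unmarked) = 3/4
If marked transferred: Urn II has 9 marked of 14, so P(marked|marked moved) = 9/14
If unmarked transferred: Urn II has 8 marked of 14, so P(marked|unmarked moved) = 4/7
By total probability: P(marked) = 1/4*9/14 + 3/4*4/7 = 33/56

33/56


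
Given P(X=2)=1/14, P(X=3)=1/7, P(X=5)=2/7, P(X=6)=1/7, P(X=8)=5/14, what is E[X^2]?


E[X^2] = sum(g(x)*P(x))
= 4*1/14 + 9*1/7 + 25*2/7 + 36*1/7 + 64*5/14
= 257/7

257/7


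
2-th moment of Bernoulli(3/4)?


For Bernoulli: X in {0,1}
E[X^2] = 0^2*(1-3/4) + 1^2*3/4 = 3/4

3/4


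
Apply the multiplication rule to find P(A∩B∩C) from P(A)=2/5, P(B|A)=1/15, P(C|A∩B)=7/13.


P(A∩B∩C) = P(A) * P(B|A) * P(C|A∩B)
= 2/5 * 1/15 * 7/13
= 2/75 * 7/13 = 14/975

14/975


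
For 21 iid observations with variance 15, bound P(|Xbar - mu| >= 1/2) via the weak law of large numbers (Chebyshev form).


Var(Xbar) = Var(X)/n = 15/21
Chebyshev: P(|Xbar-mu| >= 1/2) <= Var(Xbar)/(1/2)^2 = (5/7)/(1/4) = 20/7
Bound exceeds 1, so trivial bound: 1

1


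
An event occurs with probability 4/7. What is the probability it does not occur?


P(A') = 1 - P(A) = 1 - 4/7 = 3/7

3/7


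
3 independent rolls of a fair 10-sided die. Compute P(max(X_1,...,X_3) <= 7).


P(max <= 7) = P(all X_i <= 7) = (P(X_1 <= 7))^3
= (7/10)^3 = 343/1000

343/1000


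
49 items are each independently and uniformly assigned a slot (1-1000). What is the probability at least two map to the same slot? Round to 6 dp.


P(all different) = prod((1000-i)/1000 for i=0..48) = 0.302557
P(at least one match) = 1 - 0.302557 = 0.697443

0.697443


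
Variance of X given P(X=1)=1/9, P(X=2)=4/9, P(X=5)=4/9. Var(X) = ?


E[X] = 29/9, E[X^2] = 13
Var(X) = E[X^2] - (E[X])^2 = 13 - (29/9)^2 = 212/81

212/81


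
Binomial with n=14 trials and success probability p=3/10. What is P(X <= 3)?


P(X<=3) = P(X=0) + P(X=1) + P(X=2) + P(X=3)
= 678223072849/100000000000000 + 2034669218547/50000000000000 + 11336014217619/100000000000000 + 4858291807551/25000000000000
= 17758371478883/50000000000000

17758371478883/50000000000000


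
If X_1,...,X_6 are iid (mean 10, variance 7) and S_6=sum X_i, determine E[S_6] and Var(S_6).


E[S_n] = n*mu = 6*10 = 60
Var(S_n) = n*sigma^2 = 6*7 = 42

E[S_6]=60, Var(S_6)=42


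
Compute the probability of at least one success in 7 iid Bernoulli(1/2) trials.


P(at least one) = 1 - P(none)
P(none) = (1 - 1/2)^7 = (1/2)^7 = 1/128
P(at least one) = 1 - 1/128 = 127/128

127/128


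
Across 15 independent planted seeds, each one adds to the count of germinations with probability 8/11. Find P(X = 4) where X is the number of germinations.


P(X=4) = C(15,4) * p^4 * (1-p)^11
= 1365 * 4096/14641 * 177147/285311670611
= 990435962880/4177248169415651

990435962880/4177248169415651


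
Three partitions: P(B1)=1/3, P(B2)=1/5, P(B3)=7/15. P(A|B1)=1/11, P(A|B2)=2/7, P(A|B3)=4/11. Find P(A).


P(A) = P(A|B1)P(B1) + P(A|B2)P(B2) + P(A|B3)P(B3)
= 1/11*1/3 + 2/7*1/5 + 4/11*7/15
= 1/33 + 2/35 + 28/165 = 9/35

9/35


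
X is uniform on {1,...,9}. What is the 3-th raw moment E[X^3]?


E[X^3] = (1/9) * sum(x^3 for x=1..9)
= 2025/9 = 225

225


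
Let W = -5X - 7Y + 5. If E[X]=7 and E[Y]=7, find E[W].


E[-5X - 7Y + 5] = -5*E[X] - 7*E[Y] + 5
= (-5)*(7) + (-7)*(7) + (5)
= -35 - 49 + 5 = -79

-79


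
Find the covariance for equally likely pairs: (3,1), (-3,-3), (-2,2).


E[X]=-2/3, E[Y]=0, E[XY]=8/3
Cov(X,Y) = E[XY] - E[X]E[Y] = 8/3 + 2/3*0 = 8/3

8/3


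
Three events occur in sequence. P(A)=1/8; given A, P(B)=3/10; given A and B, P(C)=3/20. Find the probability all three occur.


P(A∩B∩C) = P(A) * P(B|A) * P(C|A∩B)
= 1/8 * 3/10 * 3/20
= 3/80 * 3/20 = 9/1600

9/1600


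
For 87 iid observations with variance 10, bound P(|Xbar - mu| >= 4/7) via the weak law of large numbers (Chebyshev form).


Var(Xbar) = Var(X)/n = 10/87
Chebyshev: P(|Xbar-mu| >= 4/7) <= Var(Xbar)/(4/7)^2 = (10/87)/(16/49) = 245/696

245/696


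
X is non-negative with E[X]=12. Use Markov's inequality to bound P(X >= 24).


Markov: P(X >= a) <= E[X]/a
P(X >= 24) <= 12/24 = 1/2

1/2


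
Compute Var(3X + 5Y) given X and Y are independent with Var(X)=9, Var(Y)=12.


Independence => Cov(X,Y)=0
Var(3X + 5Y) = 3^2*Var(X) + 5^2*Var(Y)
= 9*9 + 25*12 = 381

381


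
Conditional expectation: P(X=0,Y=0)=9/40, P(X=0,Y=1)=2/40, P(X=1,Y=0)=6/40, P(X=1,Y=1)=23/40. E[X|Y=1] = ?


P(Y=1) = 25/40
E[X|Y=1] = (0*2 + 1*23)/25 = 23/25

23/25


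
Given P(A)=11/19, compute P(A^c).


P(A') = 1 - P(A) = 1 - 11/19 = 8/19

8/19


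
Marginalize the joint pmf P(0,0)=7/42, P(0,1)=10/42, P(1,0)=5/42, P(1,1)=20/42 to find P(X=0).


P(X=0) = P(0,0)+P(0,1) = 7/42 + 10/42 = 17/42

17/42


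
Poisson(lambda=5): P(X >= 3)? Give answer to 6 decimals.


P(X>=3) = 1 - P(X<=2) = 1 - (e^(-5)*5^0/0! + e^(-5)*5^1/1! + e^(-5)*5^2/2!)
≈ 1 - (0.0067379470 + 0.0336897350 + 0.0842243375)
= 1 - 0.1246520195 = 0.8753479805
≈ 0.875348

0.875348


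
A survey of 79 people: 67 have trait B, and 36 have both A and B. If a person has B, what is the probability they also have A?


P(A|B) = P(A∩B)/P(B) = (36/79)/(67/79) = 36/67

36/67


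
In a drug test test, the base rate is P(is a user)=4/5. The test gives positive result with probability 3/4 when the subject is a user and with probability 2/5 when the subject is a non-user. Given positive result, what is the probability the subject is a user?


P(A) = P(A|B)P(B) + P(A|B')P(B') = 3/4*4/5 + 2/5*1/5 = 17/25
P(B|A) = P(A|B)P(B)/P(A) = (3/5)/(17/25) = 15/17

15/17


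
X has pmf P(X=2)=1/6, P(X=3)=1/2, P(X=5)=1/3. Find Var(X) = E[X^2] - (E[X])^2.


E[X] = 7/2, E[X^2] = 27/2
Var(X) = E[X^2] - (E[X])^2 = 27/2 - (7/2)^2 = 5/4

5/4


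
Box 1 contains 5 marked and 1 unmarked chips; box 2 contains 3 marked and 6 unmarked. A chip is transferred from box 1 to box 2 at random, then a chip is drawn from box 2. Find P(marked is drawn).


P(transfer marked) = 5/6; P(transfer unmarked) = 1/6
If marked transferred: Urn II has 4 marked of 10, so P(marked|marked moved) = 2/5
If unmarked transferred: Urn II has 3 marked of 10, so P(marked|unmarked moved) = 3/10
By total probability: P(marked) = 5/6*2/5 + 1/6*3/10 = 23/60

23/60


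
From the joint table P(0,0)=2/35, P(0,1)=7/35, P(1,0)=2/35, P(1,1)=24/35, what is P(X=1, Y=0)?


Read from table: P(X=1, Y=0) = 2/35

2/35


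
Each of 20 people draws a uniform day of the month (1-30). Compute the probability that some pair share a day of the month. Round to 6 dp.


P(all different) = prod((30-i)/30 for i=0..19) = 0.000210
P(at least one match) = 1 - 0.000210 = 0.999790

0.999790


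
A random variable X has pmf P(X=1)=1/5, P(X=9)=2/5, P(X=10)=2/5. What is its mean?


E[X] = sum(x * P(x))
= 1*1/5 + 9*2/5 + 10*2/5
= 39/5

39/5


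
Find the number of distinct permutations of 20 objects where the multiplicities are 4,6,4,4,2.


20! = 2432902008176640000
Denominator: 4!=24 * 6!=720 * 4!=24 * 4!=24 * 2!=2
Coefficient = 2432902008176640000 / 19906560 = 122216094000

122216094000


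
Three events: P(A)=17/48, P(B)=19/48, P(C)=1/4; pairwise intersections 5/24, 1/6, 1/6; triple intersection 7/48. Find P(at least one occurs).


P(A∪B∪C) = P(A)+P(B)+P(C) - P(AB)-P(AC)-P(BC) + P(ABC)
= 17/48+19/48+1/4 - 5/24-1/6-1/6 + 7/48
= 29/48

29/48


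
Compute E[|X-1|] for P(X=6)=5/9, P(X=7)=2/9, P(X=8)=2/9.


E[|X-1|] = sum(g(x)*P(x))
= 5*5/9 + 6*2/9 + 7*2/9
= 17/3

17/3


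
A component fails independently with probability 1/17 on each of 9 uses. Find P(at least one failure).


P(at least one) = 1 - P(none)
P(none) = (1 - 1/17)^9 = (16/17)^9 = 68719476736/118587876497
P(at least one) = 1 - 68719476736/118587876497 = 49868399761/118587876497

49868399761/118587876497


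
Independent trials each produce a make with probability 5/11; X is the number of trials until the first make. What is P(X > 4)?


P(X > 4) = P(first 4 trials all fail) = (1-p)^4 = (6/11)^4 = 1296/14641

1296/14641


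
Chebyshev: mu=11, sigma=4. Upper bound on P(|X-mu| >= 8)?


k = 8/4 = 2
Chebyshev: P(|X-mu| >= k*sigma) <= 1/k^2 = 1/2^2 = 1/4

1/4


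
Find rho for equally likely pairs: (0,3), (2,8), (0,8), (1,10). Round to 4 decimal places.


Cov(X,Y) = 1.0625, Var(X) = 0.6875, Var(Y) = 6.6875
rho = Cov/(sqrt(VarX)*sqrt(VarY)) = 0.4955

0.4955


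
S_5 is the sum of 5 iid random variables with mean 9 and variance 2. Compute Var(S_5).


By independence, Var(S_n) = n*Var(X_1) = 5*2 = 10

10


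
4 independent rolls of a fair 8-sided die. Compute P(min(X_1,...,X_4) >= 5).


P(min >= 5) = P(all X_i >= 5) = (P(X_1 >= 5))^4
= (4/8)^4 = (1/2)^4 = 1/16

1/16


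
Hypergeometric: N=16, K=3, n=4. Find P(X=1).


P(X=1) = C(3,1)*C(13,3) / C(16,4)
= 3*286 / 1820
= 858/1820 = 33/70

33/70


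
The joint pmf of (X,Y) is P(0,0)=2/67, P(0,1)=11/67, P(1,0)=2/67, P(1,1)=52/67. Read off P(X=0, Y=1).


Read from table: P(X=0, Y=1) = 11/67

11/67


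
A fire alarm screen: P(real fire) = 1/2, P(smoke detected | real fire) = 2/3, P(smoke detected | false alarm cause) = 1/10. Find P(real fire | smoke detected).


P(A) = P(A|B)P(B) + P(A|B')P(B') = 2/3*1/2 + 1/10*1/2 = 23/60
P(B|A) = P(A|B)P(B)/P(A) = (1/3)/(23/60) = 20/23

20/23


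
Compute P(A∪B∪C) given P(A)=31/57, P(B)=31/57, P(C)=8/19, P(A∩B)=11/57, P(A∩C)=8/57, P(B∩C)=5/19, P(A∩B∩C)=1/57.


P(A∪B∪C) = P(A)+P(B)+P(C) - P(AB)-P(AC)-P(BC) + P(ABC)
= 31/57+31/57+8/19 - 11/57-8/57-5/19 + 1/57
= 53/57

53/57


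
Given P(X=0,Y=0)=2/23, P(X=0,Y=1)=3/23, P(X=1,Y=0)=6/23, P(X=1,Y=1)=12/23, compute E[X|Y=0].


P(Y=0) = 8/23
E[X|Y=0] = (0*2 + 1*6)/8 = 6/8 = 3/4

3/4


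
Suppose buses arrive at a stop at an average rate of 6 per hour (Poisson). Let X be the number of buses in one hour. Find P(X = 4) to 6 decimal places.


P(X=4) = e^(-6) * 6^4 / 4!
≈ 0.002478752177 * 1296 / 24
≈ 0.133853

0.133853


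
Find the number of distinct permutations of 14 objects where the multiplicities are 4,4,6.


14! = 87178291200
Denominator: 4!=24 * 4!=24 * 6!=720
Coefficient = 87178291200 / 414720 = 210210

210210


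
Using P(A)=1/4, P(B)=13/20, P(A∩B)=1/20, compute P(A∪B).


P(A∪B) = P(A) + P(B) - P(A∩B)
= 1/4 + 13/20 - 1/20 = 17/20

17/20


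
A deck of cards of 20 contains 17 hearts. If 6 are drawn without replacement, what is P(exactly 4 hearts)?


P(X=4) = C(17,4)*C(3,2) / C(20,6)
= 2380*3 / 38760
= 7140/38760 = 7/38

7/38


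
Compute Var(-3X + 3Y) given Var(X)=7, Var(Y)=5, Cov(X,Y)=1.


Var(-3X + 3Y) = (-3)^2*Var(X) + 3^2*Var(Y) + 2*(-3)*3*Cov(X,Y)
= 9*7 + 9*5 - 18*1
= 63 + 45 - 18 = 90

90


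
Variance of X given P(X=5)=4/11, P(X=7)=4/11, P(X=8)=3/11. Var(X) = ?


E[X] = 72/11, E[X^2] = 488/11
Var(X) = E[X^2] - (E[X])^2 = 488/11 - (72/11)^2 = 184/121

184/121


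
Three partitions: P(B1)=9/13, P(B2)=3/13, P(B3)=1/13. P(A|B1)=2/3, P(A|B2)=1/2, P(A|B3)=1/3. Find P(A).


P(A) = P(A|B1)P(B1) + P(A|B2)P(B2) + P(A|B3)P(B3)
= 2/3*9/13 + 1/2*3/13 + 1/3*1/13
= 6/13 + 3/26 + 1/39 = 47/78

47/78


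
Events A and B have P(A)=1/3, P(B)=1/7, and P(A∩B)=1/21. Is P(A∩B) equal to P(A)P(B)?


P(A)*P(B) = 1/3*1/7 = 1/21
P(A∩B) = 1/21, which equals P(A)P(B), so independent

Yes, A and B are independent


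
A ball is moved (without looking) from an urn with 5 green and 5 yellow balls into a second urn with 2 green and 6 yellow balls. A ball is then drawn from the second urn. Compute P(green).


P(transfer green) = 5/10 = 1/2; P(transfer yellow) = 1/2
If green transferred: Urn II has 3 green of 9, so P(green|green moved) = 1/3
If yellow transferred: Urn II has 2 green of 9, so P(green|yellow moved) = 2/9
By total probability: P(green) = 1/2*1/3 + 1/2*2/9 = 5/18

5/18


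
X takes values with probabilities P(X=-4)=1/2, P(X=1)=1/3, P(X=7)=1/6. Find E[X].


E[X] = sum(x * P(x))
= -4*1/2 + 1*1/3 + 7*1/6
= -1/2

-1/2


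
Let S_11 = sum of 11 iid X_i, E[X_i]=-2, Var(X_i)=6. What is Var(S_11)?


By independence, Var(S_n) = n*Var(X_1) = 11*6 = 66

66


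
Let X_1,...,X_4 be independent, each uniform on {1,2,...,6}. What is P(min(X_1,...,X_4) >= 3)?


P(min >= 3) = P(all X_i >= 3) = (P(X_1 >= 3))^4
= (4/6)^4 = (2/3)^4 = 16/81

16/81


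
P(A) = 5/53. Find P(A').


P(A') = 1 - P(A) = 1 - 5/53 = 48/53

48/53


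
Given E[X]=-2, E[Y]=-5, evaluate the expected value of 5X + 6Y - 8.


E[5X + 6Y - 8] = 5*E[X] + 6*E[Y] - 8
= (5)*(-2) + (6)*(-5) + (-8)
= -10 - 30 - 8 = -48

-48


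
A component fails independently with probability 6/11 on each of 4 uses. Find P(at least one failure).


P(at least one) = 1 - P(none)
P(none) = (1 - 6/11)^4 = (5/11)^4 = 625/14641
P(at least one) = 1 - 625/14641 = 14016/14641

14016/14641


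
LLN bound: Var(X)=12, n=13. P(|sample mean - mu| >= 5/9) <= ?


Var(Xbar) = Var(X)/n = 12/13
Chebyshev: P(|Xbar-mu| >= 5/9) <= Var(Xbar)/(5/9)^2 = (12/13)/(25/81) = 972/325
Bound exceeds 1, so trivial bound: 1

1


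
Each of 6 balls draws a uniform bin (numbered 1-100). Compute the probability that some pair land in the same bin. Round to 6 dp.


P(all different) = prod((100-i)/100 for i=0..5) = 0.858278
P(at least one match) = 1 - 0.858278 = 0.141722

0.141722


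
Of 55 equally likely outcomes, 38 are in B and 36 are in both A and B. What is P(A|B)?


P(A|B) = P(A∩B)/P(B) = (36/55)/(38/55) = 36/38 = 18/19

18/19


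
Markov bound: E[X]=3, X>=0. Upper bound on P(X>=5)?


Markov: P(X >= a) <= E[X]/a
P(X >= 5) <= 3/5

3/5


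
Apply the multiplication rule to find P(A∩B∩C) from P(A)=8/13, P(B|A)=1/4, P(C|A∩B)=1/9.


P(A∩B∩C) = P(A) * P(B|A) * P(C|A∩B)
= 8/13 * 1/4 * 1/9
= 2/13 * 1/9 = 2/117

2/117


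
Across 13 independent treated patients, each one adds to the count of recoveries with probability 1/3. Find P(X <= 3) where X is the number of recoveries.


P(X<=3) = P(X=0) + P(X=1) + P(X=2) + P(X=3)
= 8192/1594323 + 53248/1594323 + 53248/531441 + 292864/1594323
= 514048/1594323

514048/1594323


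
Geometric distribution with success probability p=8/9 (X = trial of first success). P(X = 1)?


P(X=1) = (1-p)^0 * p = (1/9)^0 * 8/9
= 1 * 8/9 = 8/9

8/9


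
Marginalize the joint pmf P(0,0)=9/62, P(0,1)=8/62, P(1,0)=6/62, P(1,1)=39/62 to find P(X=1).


P(X=1) = P(1,0)+P(1,1) = 6/62 + 39/62 = 45/62

45/62


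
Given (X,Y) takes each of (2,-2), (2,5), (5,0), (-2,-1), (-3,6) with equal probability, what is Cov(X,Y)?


E[X]=4/5, E[Y]=8/5, E[XY]=-2
Cov(X,Y) = E[XY] - E[X]E[Y] = -2 - 4/5*8/5 = -82/25

-82/25


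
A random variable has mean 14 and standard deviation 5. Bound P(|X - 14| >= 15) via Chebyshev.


k = 15/5 = 3
Chebyshev: P(|X-mu| >= k*sigma) <= 1/k^2 = 1/3^2 = 1/9

1/9


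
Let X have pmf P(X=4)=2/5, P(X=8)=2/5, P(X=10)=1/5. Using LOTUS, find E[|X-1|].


E[|X-1|] = sum(g(x)*P(x))
= 3*2/5 + 7*2/5 + 9*1/5
= 29/5

29/5


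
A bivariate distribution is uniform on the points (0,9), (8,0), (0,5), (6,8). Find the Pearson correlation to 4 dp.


Cov(X,Y) = -7.2500, Var(X) = 12.7500, Var(Y) = 12.2500
rho = Cov/(sqrt(VarX)*sqrt(VarY)) = -0.5801

-0.5801


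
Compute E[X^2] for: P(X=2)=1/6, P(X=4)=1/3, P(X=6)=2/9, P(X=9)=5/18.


E[X^2] = sum(x^2 * P(x))
= 4*1/6 + 16*1/3 + 36*2/9 + 81*5/18
= 73/2

73/2


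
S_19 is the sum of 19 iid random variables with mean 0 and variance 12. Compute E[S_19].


E[S_n] = n*E[X_1] = 19*0 = 0

0


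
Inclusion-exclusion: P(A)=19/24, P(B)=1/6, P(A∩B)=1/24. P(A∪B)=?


P(A∪B) = P(A) + P(B) - P(A∩B)
= 19/24 + 1/6 - 1/24 = 11/12

11/12


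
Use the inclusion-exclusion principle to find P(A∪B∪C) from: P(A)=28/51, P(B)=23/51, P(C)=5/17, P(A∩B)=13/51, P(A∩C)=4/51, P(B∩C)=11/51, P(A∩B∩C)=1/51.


P(A∪B∪C) = P(A)+P(B)+P(C) - P(AB)-P(AC)-P(BC) + P(ABC)
= 28/51+23/51+5/17 - 13/51-4/51-11/51 + 1/51
= 13/17

13/17


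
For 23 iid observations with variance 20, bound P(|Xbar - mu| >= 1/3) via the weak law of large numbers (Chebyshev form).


Var(Xbar) = Var(X)/n = 20/23
Chebyshev: P(|Xbar-mu| >= 1/3) <= Var(Xbar)/(1/3)^2 = (20/23)/(1/9) = 180/23
Bound exceeds 1, so trivial bound: 1

1


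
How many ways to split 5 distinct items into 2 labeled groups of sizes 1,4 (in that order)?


5! = 120
Denominator: 1!=1 * 4!=24
Coefficient = 120 / 24 = 5

5


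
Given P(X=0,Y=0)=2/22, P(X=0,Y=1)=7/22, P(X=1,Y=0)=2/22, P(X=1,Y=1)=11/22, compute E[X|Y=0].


P(Y=0) = 4/22
E[X|Y=0] = (0*2 + 1*2)/4 = 2/4 = 1/2

1/2


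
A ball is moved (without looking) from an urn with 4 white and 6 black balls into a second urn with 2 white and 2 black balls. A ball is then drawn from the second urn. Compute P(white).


P(transfer white) = 4/10 = 2/5; P(transfer black) = 3/5
If white transferred: Urn II has 3 white of 5, so P(white|white moved) = 3/5
If black transferred: Urn II has 2 white of 5, so P(white|black moved) = 2/5
By total probability: P(white) = 2/5*3/5 + 3/5*2/5 = 12/25

12/25


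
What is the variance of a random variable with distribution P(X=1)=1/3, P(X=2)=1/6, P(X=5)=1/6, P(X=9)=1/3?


E[X] = 9/2, E[X^2] = 193/6
Var(X) = E[X^2] - (E[X])^2 = 193/6 - (9/2)^2 = 143/12

143/12


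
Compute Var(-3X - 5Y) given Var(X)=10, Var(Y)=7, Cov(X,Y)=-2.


Var(-3X - 5Y) = (-3)^2*Var(X) + (-5)^2*Var(Y) + 2*(-3)*(-5)*Cov(X,Y)
= 9*10 + 25*7 + 30*(-2)
= 90 + 175 - 60 = 205

205


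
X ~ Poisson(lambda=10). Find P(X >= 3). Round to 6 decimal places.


P(X>=3) = 1 - P(X<=2) = 1 - (e^(-10)*10^0/0! + e^(-10)*10^1/1! + e^(-10)*10^2/2!)
≈ 1 - (0.0000453999 + 0.0004539993 + 0.0022699965)
= 1 - 0.0027693957 = 0.9972306043
≈ 0.997231

0.997231


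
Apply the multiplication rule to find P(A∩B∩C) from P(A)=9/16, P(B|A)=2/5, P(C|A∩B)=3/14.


P(A∩B∩C) = P(A) * P(B|A) * P(C|A∩B)
= 9/16 * 2/5 * 3/14
= 9/40 * 3/14 = 27/560

27/560


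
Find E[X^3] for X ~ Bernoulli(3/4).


For Bernoulli: X in {0,1}
E[X^3] = 0^3*(1-3/4) + 1^3*3/4 = 3/4

3/4


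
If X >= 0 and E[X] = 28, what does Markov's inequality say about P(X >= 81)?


Markov: P(X >= a) <= E[X]/a
P(X >= 81) <= 28/81

28/81


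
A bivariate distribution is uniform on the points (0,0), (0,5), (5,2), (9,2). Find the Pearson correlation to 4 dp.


Cov(X,Y) = -0.8750, Var(X) = 14.2500, Var(Y) = 3.1875
rho = Cov/(sqrt(VarX)*sqrt(VarY)) = -0.1298

-0.1298


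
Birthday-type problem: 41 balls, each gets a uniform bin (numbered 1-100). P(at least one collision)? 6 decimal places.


P(all different) = prod((100-i)/100 for i=0..40) = 0.000067
P(at least one match) = 1 - 0.000067 = 0.999933

0.999933


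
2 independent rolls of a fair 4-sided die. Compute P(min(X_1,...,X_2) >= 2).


P(min >= 2) = P(all X_i >= 2) = (P(X_1 >= 2))^2
= (3/4)^2 = 9/16

9/16


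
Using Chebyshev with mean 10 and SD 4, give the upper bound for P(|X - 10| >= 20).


k = 20/4 = 5
Chebyshev: P(|X-mu| >= k*sigma) <= 1/k^2 = 1/5^2 = 1/25

1/25


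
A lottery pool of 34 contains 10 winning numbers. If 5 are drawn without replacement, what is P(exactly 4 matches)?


P(X=4) = C(10,4)*C(24,1) / C(34,5)
= 210*24 / 278256
= 5040/278256 = 105/5797

105/5797


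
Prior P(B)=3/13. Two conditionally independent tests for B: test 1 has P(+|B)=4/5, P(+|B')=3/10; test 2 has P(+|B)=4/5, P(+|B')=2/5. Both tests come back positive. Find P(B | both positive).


After test 1: P(+) = 4/5*3/13 + 3/10*10/13 = 27/65
P(B|+) = (12/65)/(27/65) = 4/9
After test 2 (use post1 as new prior): P(+) = 4/5*4/9 + 2/5*5/9 = 26/45
P(B|+,+) = (16/45)/(26/45) = 8/13

8/13


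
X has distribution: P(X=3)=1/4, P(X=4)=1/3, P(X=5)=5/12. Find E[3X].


E[3X] = sum(g(x)*P(x))
= 9*1/4 + 12*1/3 + 15*5/12
= 25/2

25/2


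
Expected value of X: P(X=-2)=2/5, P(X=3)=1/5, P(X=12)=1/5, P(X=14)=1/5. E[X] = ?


E[X] = sum(x * P(x))
= -2*2/5 + 3*1/5 + 12*1/5 + 14*1/5
= 5

5


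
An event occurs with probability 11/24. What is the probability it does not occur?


P(A') = 1 - P(A) = 1 - 11/24 = 13/24

13/24


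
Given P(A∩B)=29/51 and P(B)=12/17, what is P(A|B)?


P(A|B) = P(A∩B)/P(B) = (29/51)/(36/51) = 29/36

29/36


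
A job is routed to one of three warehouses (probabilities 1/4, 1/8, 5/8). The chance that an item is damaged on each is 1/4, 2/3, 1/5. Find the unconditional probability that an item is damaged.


P(A) = P(A|B1)P(B1) + P(A|B2)P(B2) + P(A|B3)P(B3)
= 1/4*1/4 + 2/3*1/8 + 1/5*5/8
= 1/16 + 1/12 + 1/8 = 13/48

13/48


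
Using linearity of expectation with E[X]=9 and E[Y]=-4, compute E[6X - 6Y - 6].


E[6X - 6Y - 6] = 6*E[X] - 6*E[Y] - 6
= (6)*(9) + (-6)*(-4) + (-6)
= 54 + 24 - 6 = 72

72


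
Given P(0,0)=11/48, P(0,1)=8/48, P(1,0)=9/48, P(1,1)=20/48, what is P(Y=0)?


P(Y=0) = P(0,0)+P(1,0) = 11/48 + 9/48 = 20/48 = 5/12

5/12


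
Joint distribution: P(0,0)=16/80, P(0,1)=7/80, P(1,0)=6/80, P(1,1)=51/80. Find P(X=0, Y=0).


Read from table: P(X=0, Y=0) = 16/80 = 1/5

1/5


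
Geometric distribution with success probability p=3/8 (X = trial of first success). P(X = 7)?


P(X=7) = (1-p)^6 * p = (5/8)^6 * 3/8
= 15625/262144 * 3/8 = 46875/2097152

46875/2097152


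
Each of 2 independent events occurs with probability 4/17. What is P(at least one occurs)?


P(at least one) = 1 - P(none)
P(none) = (1 - 4/17)^2 = (13/17)^2 = 169/289
P(at least one) = 1 - 169/289 = 120/289

120/289


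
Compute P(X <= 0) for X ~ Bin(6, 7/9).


P(X<=0) = P(X=0)
= 64/531441
= 64/531441

64/531441


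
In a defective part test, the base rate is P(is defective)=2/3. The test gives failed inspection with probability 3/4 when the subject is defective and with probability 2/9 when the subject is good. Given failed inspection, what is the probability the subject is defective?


P(A) = P(A|B)P(B) + P(A|B')P(B') = 3/4*2/3 + 2/9*1/3 = 31/54
P(B|A) = P(A|B)P(B)/P(A) = (1/2)/(31/54) = 27/31

27/31


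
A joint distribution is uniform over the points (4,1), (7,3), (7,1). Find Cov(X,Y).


E[X]=6, E[Y]=5/3, E[XY]=32/3
Cov(X,Y) = E[XY] - E[X]E[Y] = 32/3 - 6*5/3 = 2/3

2/3


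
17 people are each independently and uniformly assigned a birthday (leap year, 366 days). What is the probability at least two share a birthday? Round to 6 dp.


P(all different) = prod((366-i)/366 for i=0..16) = 0.685712
P(at least one match) = 1 - 0.685712 = 0.314288

0.314288


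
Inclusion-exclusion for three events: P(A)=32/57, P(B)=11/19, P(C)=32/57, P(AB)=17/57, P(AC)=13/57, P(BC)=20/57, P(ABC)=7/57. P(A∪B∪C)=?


P(A∪B∪C) = P(A)+P(B)+P(C) - P(AB)-P(AC)-P(BC) + P(ABC)
= 32/57+11/19+32/57 - 17/57-13/57-20/57 + 7/57
= 18/19

18/19


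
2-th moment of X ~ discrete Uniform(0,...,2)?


E[X^2] = (1/3) * sum(x^2 for x=0..2)
= 5/3

5/3


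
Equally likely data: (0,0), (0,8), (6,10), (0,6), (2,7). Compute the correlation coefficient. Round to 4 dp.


Cov(X,Y) = 4.8800, Var(X) = 5.4400, Var(Y) = 11.3600
rho = Cov/(sqrt(VarX)*sqrt(VarY)) = 0.6208

0.6208


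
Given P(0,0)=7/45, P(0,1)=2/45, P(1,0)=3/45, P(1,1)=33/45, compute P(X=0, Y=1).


Read from table: P(X=0, Y=1) = 2/45

2/45


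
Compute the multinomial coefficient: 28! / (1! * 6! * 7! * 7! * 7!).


28! = 304888344611713860501504000000
Denominator: 1!=1 * 6!=720 * 7!=5040 * 7!=5040 * 7!=5040
Coefficient = 304888344611713860501504000000 / 92177326080000 = 3307628432908800

3307628432908800


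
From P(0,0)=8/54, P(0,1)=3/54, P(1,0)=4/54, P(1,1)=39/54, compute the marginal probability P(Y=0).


P(Y=0) = P(0,0)+P(1,0) = 8/54 + 4/54 = 12/54 = 2/9

2/9


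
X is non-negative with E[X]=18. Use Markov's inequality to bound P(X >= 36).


Markov: P(X >= a) <= E[X]/a
P(X >= 36) <= 18/36 = 1/2

1/2


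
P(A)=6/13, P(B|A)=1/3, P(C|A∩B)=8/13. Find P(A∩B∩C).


P(A∩B∩C) = P(A) * P(B|A) * P(C|A∩B)
= 6/13 * 1/3 * 8/13
= 2/13 * 8/13 = 16/169

16/169


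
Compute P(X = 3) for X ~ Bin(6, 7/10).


P(X=3) = C(6,3) * p^3 * (1-p)^3
= 20 * 343/1000 * 27/1000
= 9261/50000

9261/50000


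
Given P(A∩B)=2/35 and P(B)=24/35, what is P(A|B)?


P(A|B) = P(A∩B)/P(B) = (2/35)/(24/35) = 2/24 = 1/12

1/12


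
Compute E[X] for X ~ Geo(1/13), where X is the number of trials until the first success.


For geometric (trials until first success), E[X] = 1/p = 1/(1/13) = 13

13


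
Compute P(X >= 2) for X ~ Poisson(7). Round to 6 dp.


P(X>=2) = 1 - P(X<=1) = 1 - (e^(-7)*7^0/0! + e^(-7)*7^1/1!)
≈ 1 - (0.0009118820 + 0.0063831738)
= 1 - 0.0072950558 = 0.9927049442
≈ 0.992705

0.992705


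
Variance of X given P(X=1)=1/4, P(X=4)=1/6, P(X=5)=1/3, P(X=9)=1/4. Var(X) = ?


E[X] = 29/6, E[X^2] = 63/2
Var(X) = E[X^2] - (E[X])^2 = 63/2 - (29/6)^2 = 293/36

293/36


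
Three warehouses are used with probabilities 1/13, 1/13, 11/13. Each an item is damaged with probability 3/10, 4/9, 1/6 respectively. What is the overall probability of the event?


P(A) = P(A|B1)P(B1) + P(A|B2)P(B2) + P(A|B3)P(B3)
= 3/10*1/13 + 4/9*1/13 + 1/6*11/13
= 3/130 + 4/117 + 11/78 = 116/585

116/585


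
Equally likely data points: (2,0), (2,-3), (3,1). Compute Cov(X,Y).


E[X]=7/3, E[Y]=-2/3, E[XY]=-1
Cov(X,Y) = E[XY] - E[X]E[Y] = -1 - 7/3*-2/3 = 5/9

5/9


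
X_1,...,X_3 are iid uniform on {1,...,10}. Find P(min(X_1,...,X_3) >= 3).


P(min >= 3) = P(all X_i >= 3) = (P(X_1 >= 3))^3
= (8/10)^3 = (4/5)^3 = 64/125

64/125


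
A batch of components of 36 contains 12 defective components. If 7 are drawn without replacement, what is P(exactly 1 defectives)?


P(X=1) = C(12,1)*C(24,6) / C(36,7)
= 12*134596 / 8347680
= 1615152/8347680 = 3059/15810

3059/15810


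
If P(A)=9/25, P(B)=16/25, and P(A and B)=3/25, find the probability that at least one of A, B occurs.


P(A∪B) = P(A) + P(B) - P(A∩B)
= 9/25 + 16/25 - 3/25 = 22/25

22/25


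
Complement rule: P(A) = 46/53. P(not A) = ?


P(A') = 1 - P(A) = 1 - 46/53 = 7/53

7/53


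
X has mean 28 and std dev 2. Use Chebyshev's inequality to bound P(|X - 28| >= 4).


k = 4/2 = 2
Chebyshev: P(|X-mu| >= k*sigma) <= 1/k^2 = 1/2^2 = 1/4

1/4


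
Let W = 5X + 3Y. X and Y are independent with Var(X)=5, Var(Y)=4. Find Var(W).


Independence => Cov(X,Y)=0
Var(5X + 3Y) = 5^2*Var(X) + 3^2*Var(Y)
= 25*5 + 9*4 = 161

161


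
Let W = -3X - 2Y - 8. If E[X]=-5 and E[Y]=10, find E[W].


E[-3X - 2Y - 8] = -3*E[X] - 2*E[Y] - 8
= (-3)*(-5) + (-2)*(10) + (-8)
= 15 - 20 - 8 = -13

-13


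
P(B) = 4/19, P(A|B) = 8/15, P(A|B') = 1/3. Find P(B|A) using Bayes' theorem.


P(A) = P(A|B)P(B) + P(A|B')P(B') = 8/15*4/19 + 1/3*15/19 = 107/285
P(B|A) = P(A|B)P(B)/P(A) = (32/285)/(107/285) = 32/107

32/107


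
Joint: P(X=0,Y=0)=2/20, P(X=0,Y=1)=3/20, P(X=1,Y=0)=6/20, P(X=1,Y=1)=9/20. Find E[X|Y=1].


P(Y=1) = 12/20
E[X|Y=1] = (0*3 + 1*9)/12 = 9/12 = 3/4

3/4


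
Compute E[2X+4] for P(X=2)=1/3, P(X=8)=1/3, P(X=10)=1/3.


E[2X+4] = sum(g(x)*P(x))
= 8*1/3 + 20*1/3 + 24*1/3
= 52/3

52/3


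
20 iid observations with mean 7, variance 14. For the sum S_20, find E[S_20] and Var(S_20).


E[S_n] = n*mu = 20*7 = 140
Var(S_n) = n*sigma^2 = 20*14 = 280

E[S_20]=140, Var(S_20)=280


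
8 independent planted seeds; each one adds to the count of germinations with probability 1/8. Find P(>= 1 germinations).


P(at least one) = 1 - P(none)
P(none) = (1 - 1/8)^8 = (7/8)^8 = 5764801/16777216
P(at least one) = 1 - 5764801/16777216 = 11012415/16777216

11012415/16777216


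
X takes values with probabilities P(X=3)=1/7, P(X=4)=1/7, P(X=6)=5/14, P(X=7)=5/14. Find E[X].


E[X] = sum(x * P(x))
= 3*1/7 + 4*1/7 + 6*5/14 + 7*5/14
= 79/14

79/14


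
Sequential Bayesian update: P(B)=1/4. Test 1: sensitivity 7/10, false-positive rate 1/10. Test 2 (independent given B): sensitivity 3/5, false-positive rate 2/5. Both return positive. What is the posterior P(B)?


After test 1: P(+) = 7/10*1/4 + 1/10*3/4 = 1/4
P(B|+) = (7/40)/(1/4) = 7/10
After test 2 (use post1 as new prior): P(+) = 3/5*7/10 + 2/5*3/10 = 27/50
P(B|+,+) = (21/50)/(27/50) = 7/9

7/9


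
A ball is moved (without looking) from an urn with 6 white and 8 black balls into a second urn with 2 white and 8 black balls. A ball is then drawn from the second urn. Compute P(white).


P(transfer white) = 6/14 = 3/7; P(transfer black) = 4/7
If white transferred: Urn II has 3 white of 11, so P(white|white moved) = 3/11
If black transferred: Urn II has 2 white of 11, so P(white|black moved) = 2/11
By total probability: P(white) = 3/7*3/11 + 4/7*2/11 = 17/77

17/77


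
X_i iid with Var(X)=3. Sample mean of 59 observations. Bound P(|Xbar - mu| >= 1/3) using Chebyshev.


Var(Xbar) = Var(X)/n = 3/59
Chebyshev: P(|Xbar-mu| >= 1/3) <= Var(Xbar)/(1/3)^2 = (3/59)/(1/9) = 27/59

27/59


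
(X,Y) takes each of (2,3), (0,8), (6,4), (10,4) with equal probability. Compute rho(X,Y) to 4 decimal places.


Cov(X,Y) = -3.8750, Var(X) = 14.7500, Var(Y) = 3.6875
rho = Cov/(sqrt(VarX)*sqrt(VarY)) = -0.5254

-0.5254


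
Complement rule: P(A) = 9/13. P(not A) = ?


P(A') = 1 - P(A) = 1 - 9/13 = 4/13

4/13


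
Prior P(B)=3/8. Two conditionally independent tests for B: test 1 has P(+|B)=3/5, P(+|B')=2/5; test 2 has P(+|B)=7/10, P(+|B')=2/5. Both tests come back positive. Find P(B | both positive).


After test 1: P(+) = 3/5*3/8 + 2/5*5/8 = 19/40
P(B|+) = (9/40)/(19/40) = 9/19
After test 2 (use post1 as new prior): P(+) = 7/10*9/19 + 2/5*10/19 = 103/190
P(B|+,+) = (63/190)/(103/190) = 63/103

63/103


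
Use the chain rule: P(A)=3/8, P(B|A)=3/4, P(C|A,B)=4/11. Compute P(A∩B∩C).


P(A∩B∩C) = P(A) * P(B|A) * P(C|A∩B)
= 3/8 * 3/4 * 4/11
= 9/32 * 4/11 = 9/88

9/88


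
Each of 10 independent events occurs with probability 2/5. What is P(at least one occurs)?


P(at least one) = 1 - P(none)
P(none) = (1 - 2/5)^10 = (3/5)^10 = 59049/9765625
P(at least one) = 1 - 59049/9765625 = 9706576/9765625

9706576/9765625


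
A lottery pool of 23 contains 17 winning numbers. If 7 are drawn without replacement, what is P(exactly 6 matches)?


P(X=6) = C(17,6)*C(6,1) / C(23,7)
= 12376*6 / 245157
= 74256/245157 = 1456/4807

1456/4807


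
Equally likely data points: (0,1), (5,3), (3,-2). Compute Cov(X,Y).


E[X]=8/3, E[Y]=2/3, E[XY]=3
Cov(X,Y) = E[XY] - E[X]E[Y] = 3 - 8/3*2/3 = 11/9

11/9


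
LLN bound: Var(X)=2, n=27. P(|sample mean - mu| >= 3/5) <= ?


Var(Xbar) = Var(X)/n = 2/27
Chebyshev: P(|Xbar-mu| >= 3/5) <= Var(Xbar)/(3/5)^2 = (2/27)/(9/25) = 50/243

50/243


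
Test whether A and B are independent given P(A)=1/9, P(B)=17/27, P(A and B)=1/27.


P(A)*P(B) = 1/9*17/27 = 17/243
P(A∩B) = 1/27 != 17/243, so not independent

No, A and B are not independent


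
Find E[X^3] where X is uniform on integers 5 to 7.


E[X^3] = (1/3) * sum(x^3 for x=5..7)
= 684/3 = 228

228


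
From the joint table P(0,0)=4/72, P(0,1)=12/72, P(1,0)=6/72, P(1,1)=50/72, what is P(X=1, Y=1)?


Read from table: P(X=1, Y=1) = 50/72 = 25/36

25/36


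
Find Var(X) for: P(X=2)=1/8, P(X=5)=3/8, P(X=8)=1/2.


E[X] = 49/8, E[X^2] = 335/8
Var(X) = E[X^2] - (E[X])^2 = 335/8 - (49/8)^2 = 279/64

279/64


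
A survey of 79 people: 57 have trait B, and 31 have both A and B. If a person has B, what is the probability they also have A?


P(A|B) = P(A∩B)/P(B) = (31/79)/(57/79) = 31/57

31/57


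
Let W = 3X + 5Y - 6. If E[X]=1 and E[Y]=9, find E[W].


E[3X + 5Y - 6] = 3*E[X] + 5*E[Y] - 6
= (3)*(1) + (5)*(9) + (-6)
= 3 + 45 - 6 = 42

42


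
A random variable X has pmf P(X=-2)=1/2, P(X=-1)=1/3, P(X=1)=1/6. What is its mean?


E[X] = sum(x * P(x))
= -2*1/2 - 1*1/3 + 1*1/6
= -7/6

-7/6


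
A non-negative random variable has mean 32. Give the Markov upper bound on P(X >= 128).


Markov: P(X >= a) <= E[X]/a
P(X >= 128) <= 32/128 = 1/4

1/4


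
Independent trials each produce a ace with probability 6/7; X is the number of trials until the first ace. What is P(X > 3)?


P(X > 3) = P(first 3 trials all fail) = (1-p)^3 = (1/7)^3 = 1/343

1/343


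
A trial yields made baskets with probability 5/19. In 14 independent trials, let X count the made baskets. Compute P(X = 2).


P(X=2) = C(14,2) * p^2 * (1-p)^12
= 91 * 25/361 * 56693912375296/2213314919066161
= 128978650653798400/799006685782884121

128978650653798400/799006685782884121


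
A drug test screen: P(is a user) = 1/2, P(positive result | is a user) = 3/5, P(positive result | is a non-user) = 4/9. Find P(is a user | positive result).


P(A) = P(A|B)P(B) + P(A|B')P(B') = 3/5*1/2 + 4/9*1/2 = 47/90
P(B|A) = P(A|B)P(B)/P(A) = (3/10)/(47/90) = 27/47

27/47


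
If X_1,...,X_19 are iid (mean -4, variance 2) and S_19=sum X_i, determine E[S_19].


E[S_n] = n*E[X_1] = 19*-4 = -76

-76


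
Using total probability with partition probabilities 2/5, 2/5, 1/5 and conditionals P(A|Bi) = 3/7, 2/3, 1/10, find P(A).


P(A) = P(A|B1)P(B1) + P(A|B2)P(B2) + P(A|B3)P(B3)
= 3/7*2/5 + 2/3*2/5 + 1/10*1/5
= 6/35 + 4/15 + 1/50 = 481/1050

481/1050


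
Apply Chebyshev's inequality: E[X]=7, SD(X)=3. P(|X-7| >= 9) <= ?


k = 9/3 = 3
Chebyshev: P(|X-mu| >= k*sigma) <= 1/k^2 = 1/3^2 = 1/9

1/9


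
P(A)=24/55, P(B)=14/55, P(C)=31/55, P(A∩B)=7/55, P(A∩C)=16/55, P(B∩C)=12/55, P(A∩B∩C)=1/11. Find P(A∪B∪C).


P(A∪B∪C) = P(A)+P(B)+P(C) - P(AB)-P(AC)-P(BC) + P(ABC)
= 24/55+14/55+31/55 - 7/55-16/55-12/55 + 1/11
= 39/55

39/55


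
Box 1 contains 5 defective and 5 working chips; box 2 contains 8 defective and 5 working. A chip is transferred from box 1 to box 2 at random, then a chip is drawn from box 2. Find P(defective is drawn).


P(transfer defective) = 5/10 = 1/2; P(transfer working) = 1/2
If defective transferred: Urn II has 9 defective of 14, so P(defective|defective moved) = 9/14
If working transferred: Urn II has 8 defective of 14, so P(defective|working moved) = 4/7
By total probability: P(defective) = 1/2*9/14 + 1/2*4/7 = 17/28

17/28


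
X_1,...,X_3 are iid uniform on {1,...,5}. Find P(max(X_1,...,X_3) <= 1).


P(max <= 1) = P(all X_i <= 1) = (P(X_1 <= 1))^3
= (1/5)^3 = 1/125

1/125


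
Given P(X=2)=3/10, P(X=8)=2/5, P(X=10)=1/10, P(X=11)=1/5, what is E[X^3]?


E[X^3] = sum(g(x)*P(x))
= 8*3/10 + 512*2/5 + 1000*1/10 + 1331*1/5
= 2867/5

2867/5


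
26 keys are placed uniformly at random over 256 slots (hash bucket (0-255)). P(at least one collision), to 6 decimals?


P(all different) = prod((256-i)/256 for i=0..25) = 0.268765
P(at least one match) = 1 - 0.268765 = 0.731235

0.731235


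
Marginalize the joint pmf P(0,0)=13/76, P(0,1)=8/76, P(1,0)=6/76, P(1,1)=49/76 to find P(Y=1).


P(Y=1) = P(0,1)+P(1,1) = 8/76 + 49/76 = 57/76 = 3/4

3/4


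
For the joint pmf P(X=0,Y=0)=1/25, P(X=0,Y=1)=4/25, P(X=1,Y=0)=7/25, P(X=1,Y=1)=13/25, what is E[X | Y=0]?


P(Y=0) = 8/25
E[X|Y=0] = (0*1 + 1*7)/8 = 7/8

7/8


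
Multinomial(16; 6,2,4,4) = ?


16! = 20922789888000
Denominator: 6!=720 * 2!=2 * 4!=24 * 4!=24
Coefficient = 20922789888000 / 829440 = 25225200

25225200


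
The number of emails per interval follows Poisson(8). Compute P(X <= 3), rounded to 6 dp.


P(X<=3) = e^(-8)*8^0/0! + e^(-8)*8^1/1! + e^(-8)*8^2/2! + e^(-8)*8^3/3!
≈ 0.0003354626 + 0.0026837010 + 0.0107348041 + 0.0286261442
= 0.0423801119
≈ 0.042380

0.042380


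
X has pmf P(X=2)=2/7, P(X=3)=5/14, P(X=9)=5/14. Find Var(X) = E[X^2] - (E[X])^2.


E[X] = 34/7, E[X^2] = 233/7
Var(X) = E[X^2] - (E[X])^2 = 233/7 - (34/7)^2 = 475/49

475/49


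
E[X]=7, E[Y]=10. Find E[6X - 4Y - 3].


E[6X - 4Y - 3] = 6*E[X] - 4*E[Y] - 3
= (6)*(7) + (-4)*(10) + (-3)
= 42 - 40 - 3 = -1

-1


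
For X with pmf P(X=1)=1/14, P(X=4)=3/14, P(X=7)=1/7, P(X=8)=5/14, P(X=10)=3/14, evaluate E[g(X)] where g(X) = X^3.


E[X^3] = sum(g(x)*P(x))
= 1*1/14 + 64*3/14 + 343*1/7 + 512*5/14 + 1000*3/14
= 6439/14

6439/14


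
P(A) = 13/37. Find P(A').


P(A') = 1 - P(A) = 1 - 13/37 = 24/37

24/37


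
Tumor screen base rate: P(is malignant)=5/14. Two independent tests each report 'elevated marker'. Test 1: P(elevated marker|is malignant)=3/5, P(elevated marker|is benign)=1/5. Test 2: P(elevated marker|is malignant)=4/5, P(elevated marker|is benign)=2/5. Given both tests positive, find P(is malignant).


After test 1: P(+) = 3/5*5/14 + 1/5*9/14 = 12/35
P(B|+) = (3/14)/(12/35) = 5/8
After test 2 (use post1 as new prior): P(+) = 4/5*5/8 + 2/5*3/8 = 13/20
P(B|+,+) = (1/2)/(13/20) = 10/13

10/13


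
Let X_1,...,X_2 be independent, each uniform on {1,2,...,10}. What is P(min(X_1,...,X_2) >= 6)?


P(min >= 6) = P(all X_i >= 6) = (P(X_1 >= 6))^2
= (5/10)^2 = (1/2)^2 = 1/4

1/4


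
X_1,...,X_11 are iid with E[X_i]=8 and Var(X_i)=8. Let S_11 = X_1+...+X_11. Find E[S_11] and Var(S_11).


E[S_n] = n*mu = 11*8 = 88
Var(S_n) = n*sigma^2 = 11*8 = 88

E[S_11]=88, Var(S_11)=88


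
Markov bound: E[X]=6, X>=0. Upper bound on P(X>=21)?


Markov: P(X >= a) <= E[X]/a
P(X >= 21) <= 6/21 = 2/7

2/7


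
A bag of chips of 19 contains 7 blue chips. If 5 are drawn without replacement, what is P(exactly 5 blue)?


P(X=5) = C(7,5)*C(12,0) / C(19,5)
= 21*1 / 11628
= 21/11628 = 7/3876

7/3876


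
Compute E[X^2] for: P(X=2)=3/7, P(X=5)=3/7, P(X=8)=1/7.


E[X^2] = sum(x^2 * P(x))
= 4*3/7 + 25*3/7 + 64*1/7
= 151/7

151/7


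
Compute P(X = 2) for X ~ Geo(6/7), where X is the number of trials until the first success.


P(X=2) = (1-p)^1 * p = (1/7)^1 * 6/7
= 1/7 * 6/7 = 6/49

6/49


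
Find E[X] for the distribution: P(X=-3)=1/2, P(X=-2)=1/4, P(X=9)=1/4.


E[X] = sum(x * P(x))
= -3*1/2 - 2*1/4 + 9*1/4
= 1/4

1/4


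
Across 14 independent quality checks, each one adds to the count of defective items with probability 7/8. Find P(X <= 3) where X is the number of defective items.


P(X<=3) = P(X=0) + P(X=1) + P(X=2) + P(X=3)
= 1/4398046511104 + 49/2199023255552 + 4459/4398046511104 + 31213/1099511627776
= 64705/2199023255552

64705/2199023255552


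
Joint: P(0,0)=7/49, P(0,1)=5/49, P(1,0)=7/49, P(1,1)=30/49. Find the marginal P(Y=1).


P(Y=1) = P(0,1)+P(1,1) = 5/49 + 30/49 = 35/49 = 5/7

5/7


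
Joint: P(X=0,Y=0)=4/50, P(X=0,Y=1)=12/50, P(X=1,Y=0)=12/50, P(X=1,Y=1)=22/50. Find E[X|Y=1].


P(Y=1) = 34/50
E[X|Y=1] = (0*12 + 1*22)/34 = 22/34 = 11/17

11/17
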